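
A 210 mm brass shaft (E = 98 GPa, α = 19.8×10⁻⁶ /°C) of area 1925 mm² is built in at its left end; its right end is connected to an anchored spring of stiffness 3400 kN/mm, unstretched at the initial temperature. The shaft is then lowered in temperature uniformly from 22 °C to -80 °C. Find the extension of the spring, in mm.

Free thermal contraction: δ_free = αΔT L = 19.8×10⁻⁶ × 102 × 210 = 0.4241 mm.
Let P be the tensile force in the spring. The shaft extends elastically by PL/(AE) and the spring stretches by P/k; together these equal δ_free.
P [ L/(AE) + 1/k ] = δ_free → P [ 210/(1925×98×10³) + 1/(3400×10³) ] = 0.4241.
P = 0.4241 / 1.407×10⁻⁶ = 301400 N.
Spring extension = P/k = 301400/(3400×10³) = 0.08864 mm.

δ ≈ 0.0886 mm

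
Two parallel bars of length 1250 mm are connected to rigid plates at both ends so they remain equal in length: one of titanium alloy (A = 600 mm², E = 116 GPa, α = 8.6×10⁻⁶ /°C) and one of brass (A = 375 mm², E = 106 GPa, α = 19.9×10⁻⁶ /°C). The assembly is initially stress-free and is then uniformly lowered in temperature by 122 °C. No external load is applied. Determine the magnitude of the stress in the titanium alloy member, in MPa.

Equilibrium of a rigid end plate with no external load gives equal and opposite internal forces ±P in the two members. Since α_{brass} > α_{titanium alloy}, cooling drives the brass into tension and the titanium alloy into compression.
Compatibility of the two members (thermal + elastic change equal): (α₁ − α₂)ΔT = P·[1/(A₁E₁) + 1/(A₂E₂)].
|α₁ − α₂|·ΔT = 11.3×10⁻⁶ × 122 = 0.001379.
1/(A₁E₁) + 1/(A₂E₂) = 1/(600×116×10³) + 1/(375×106×10³) = 3.953×10⁻⁸ N⁻¹.
So P = 0.001379 / 3.953×10⁻⁸ = 34.88 kN.
σ_{titanium alloy} = P/A₁ = 34880/600 = 58.13 MPa, compressive.

σ ≈ 58.1 MPa (compressive)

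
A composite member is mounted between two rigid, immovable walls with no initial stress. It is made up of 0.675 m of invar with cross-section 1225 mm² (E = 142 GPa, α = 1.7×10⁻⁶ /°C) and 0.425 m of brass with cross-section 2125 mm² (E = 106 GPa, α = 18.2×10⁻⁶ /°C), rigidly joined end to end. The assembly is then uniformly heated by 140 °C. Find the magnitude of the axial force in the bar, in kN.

With the walls removed the bar would change length by δ_free = Σ αᵢΔT Lᵢ = 1.7×10⁻⁶×140×675 + 18.2×10⁻⁶×140×425 = 1.244 mm.
Since the ends are fixed, an axial force P builds up, equal in every segment, with P · Σ Lᵢ/(AᵢEᵢ) = δ_free.
The series flexibility is Σ Lᵢ/(AᵢEᵢ) = 675/(1225×142×10³) + 425/(2125×106×10³) = 5.767×10⁻⁶ mm/N.
So P = 1.244 / 5.767×10⁻⁶ = 215.6 kN, compressive.

P ≈ 216 kN (compressive)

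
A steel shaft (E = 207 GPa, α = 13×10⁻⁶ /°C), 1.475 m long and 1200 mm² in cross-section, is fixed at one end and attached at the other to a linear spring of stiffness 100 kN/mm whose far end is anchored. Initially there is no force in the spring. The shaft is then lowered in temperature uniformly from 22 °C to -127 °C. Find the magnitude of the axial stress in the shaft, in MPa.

σ ≈ 149 MPa (tensile)

The unrestrained thermal change is αΔT L = 13×10⁻⁶ × 149 × 1475 = 2.857 mm.
With a force P in the spring, the elastic change of the shaft is PL/(AE) and that of the spring is P/k; compatibility requires their sum to equal δ_free.
P [ L/(AE) + 1/k ] = δ_free → P [ 1475/(1200×207×10³) + 1/(100×10³) ] = 2.857.
P = 2.857 / 1.594×10⁻⁵ = 179300 N.
σ = P/A = 179300/1200 = 149.4 MPa.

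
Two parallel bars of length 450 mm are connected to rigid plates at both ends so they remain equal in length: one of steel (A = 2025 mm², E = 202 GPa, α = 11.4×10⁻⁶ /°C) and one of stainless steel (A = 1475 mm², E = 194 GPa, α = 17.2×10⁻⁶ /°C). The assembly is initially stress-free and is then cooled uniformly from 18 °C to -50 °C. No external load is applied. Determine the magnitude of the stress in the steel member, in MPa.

Equilibrium of a rigid end plate with no external load gives equal and opposite internal forces ±P in the two members. Since α_{stainless steel} > α_{steel}, cooling drives the stainless steel into tension and the steel into compression.
Equating the net (thermal + elastic) strains gives |α₁ − α₂|·ΔT = P·[1/(A₁E₁) + 1/(A₂E₂)].
|α₁ − α₂|·ΔT = 5.8×10⁻⁶ × 68 = 0.0003944.
1/(A₁E₁) + 1/(A₂E₂) = 1/(2025×202×10³) + 1/(1475×194×10³) = 5.939×10⁻⁹ N⁻¹.
P = 0.0003944 / 5.939×10⁻⁹ = 66400 N = 66.4 kN.
σ_{steel} = P/A₁ = 66400/2025 = 32.79 MPa, compressive.

σ ≈ 32.8 MPa (compressive)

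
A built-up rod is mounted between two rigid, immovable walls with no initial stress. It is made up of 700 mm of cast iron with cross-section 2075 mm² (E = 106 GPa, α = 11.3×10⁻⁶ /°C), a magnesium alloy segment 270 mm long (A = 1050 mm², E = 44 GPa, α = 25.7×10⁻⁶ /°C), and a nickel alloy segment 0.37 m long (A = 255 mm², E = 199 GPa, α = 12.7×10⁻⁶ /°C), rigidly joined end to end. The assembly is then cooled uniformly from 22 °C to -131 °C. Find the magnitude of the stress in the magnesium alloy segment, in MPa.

σ ≈ 175 MPa (tensile)

If the supports were absent, the total length change would be Σ αᵢΔT Lᵢ = 11.3×10⁻⁶×153×700 + 25.7×10⁻⁶×153×270 + 12.7×10⁻⁶×153×370 = 2.991 mm.
The walls prevent any net length change, so an axial force P (same in every segment) develops. Compatibility: P · Σ Lᵢ/(AᵢEᵢ) = δ_free.
Σ Lᵢ/(AᵢEᵢ) = 700/(2075×106×10³) + 270/(1050×44×10³) + 370/(255×199×10³) = 1.632×10⁻⁵ mm/N.
Hence P = δ_free / Σ(L/AE) = 2.991/1.632×10⁻⁵ = 183.3 kN (tensile).
σ_{magnesium alloy} = P / A = 183300 / 1050 = 174.6 MPa.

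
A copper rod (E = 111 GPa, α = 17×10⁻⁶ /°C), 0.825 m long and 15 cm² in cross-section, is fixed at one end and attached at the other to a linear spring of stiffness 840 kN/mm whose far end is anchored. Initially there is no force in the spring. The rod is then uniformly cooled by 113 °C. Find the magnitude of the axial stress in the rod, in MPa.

The unrestrained thermal change is αΔT L = 17×10⁻⁶ × 113 × 825 = 1.585 mm.
With a force P in the spring, the elastic change of the rod is PL/(AE) and that of the spring is P/k; compatibility requires their sum to equal δ_free.
P [ L/(AE) + 1/k ] = δ_free → P [ 825/(1500×111×10³) + 1/(840×10³) ] = 1.585.
P = 1.585 / 6.145×10⁻⁶ = 257900 N.
σ = P/A = 257900/1500 = 171.9 MPa.

σ ≈ 172 MPa (tensile)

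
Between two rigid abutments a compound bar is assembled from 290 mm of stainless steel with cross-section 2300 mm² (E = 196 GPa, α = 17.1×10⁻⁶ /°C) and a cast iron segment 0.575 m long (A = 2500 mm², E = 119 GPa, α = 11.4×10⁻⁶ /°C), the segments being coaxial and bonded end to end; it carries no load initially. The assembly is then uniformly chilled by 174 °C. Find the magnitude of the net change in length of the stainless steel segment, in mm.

|ΔL| ≈ 0.363 mm

If the supports were absent, the total length change would be Σ αᵢΔT Lᵢ = 17.1×10⁻⁶×174×290 + 11.4×10⁻⁶×174×575 = 2.003 mm.
The rigid supports impose zero overall length change; the single axial force P common to all segments must satisfy P Σ Lᵢ/(AᵢEᵢ) = δ_free.
Σ Lᵢ/(AᵢEᵢ) = 290/(2300×196×10³) + 575/(2500×119×10³) = 2.576×10⁻⁶ mm/N.
Hence P = δ_free / Σ(L/AE) = 2.003/2.576×10⁻⁶ = 777.7 kN (tensile).
For the stainless steel segment, free thermal change = 17.1×10⁻⁶×174×290 = 0.8629 mm and elastic change from P = 777700×290/(2300×196×10³) = 0.5003 mm; these oppose, so the net change is 0.363 mm (segment shortens).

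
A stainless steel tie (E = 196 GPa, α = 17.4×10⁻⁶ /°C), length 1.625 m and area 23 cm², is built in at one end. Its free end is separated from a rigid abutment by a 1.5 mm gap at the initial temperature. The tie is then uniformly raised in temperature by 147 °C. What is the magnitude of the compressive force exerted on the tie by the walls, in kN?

Free thermal elongation = αΔT L = 17.4×10⁻⁶ × 147 × 1625 = 4.156 mm.
This exceeds the 1.5 mm gap, so the wall pushes back. The portion of expansion that must be recovered elastically is δ_free − gap = 4.156 − 1.5 = 2.656 mm.
Compatibility: PL/(AE) = 2.656 mm, so σ = P/A = E × (2.656/1625) = 320.4 MPa.
Force on the wall = σA = 320.4 × 2300 mm² = 736.9 kN.

P ≈ 737 kN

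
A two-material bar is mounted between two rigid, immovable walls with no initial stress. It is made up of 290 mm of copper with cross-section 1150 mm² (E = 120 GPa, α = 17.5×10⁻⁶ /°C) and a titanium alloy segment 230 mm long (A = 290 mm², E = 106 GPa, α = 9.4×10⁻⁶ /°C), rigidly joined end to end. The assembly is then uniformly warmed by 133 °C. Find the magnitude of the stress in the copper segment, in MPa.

σ ≈ 87.3 MPa (compressive)

If the supports were absent, the total length change would be Σ αᵢΔT Lᵢ = 17.5×10⁻⁶×133×290 + 9.4×10⁻⁶×133×230 = 0.9625 mm.
The walls prevent any net length change, so an axial force P (same in every segment) develops. Compatibility: P · Σ Lᵢ/(AᵢEᵢ) = δ_free.
Σ Lᵢ/(AᵢEᵢ) = 290/(1150×120×10³) + 230/(290×106×10³) = 9.584×10⁻⁶ mm/N.
So P = 0.9625 / 9.584×10⁻⁶ = 100.4 kN, compressive.
σ_{copper} = P / A = 100400 / 1150 = 87.33 MPa.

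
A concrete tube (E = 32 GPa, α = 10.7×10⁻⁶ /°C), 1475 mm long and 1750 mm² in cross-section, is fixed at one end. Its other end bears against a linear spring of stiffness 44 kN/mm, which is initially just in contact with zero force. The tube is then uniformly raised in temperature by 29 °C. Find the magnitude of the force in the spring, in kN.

P ≈ 9.33 kN

If the spring were absent the tube would lengthen by αΔT L = 10.7×10⁻⁶ × 29 × 1475 = 0.4577 mm.
With a force P in the spring, the elastic change of the tube is PL/(AE) and that of the spring is P/k; compatibility requires their sum to equal δ_free.
P [ L/(AE) + 1/k ] = δ_free → P [ 1475/(1750×32×10³) + 1/(44×10³) ] = 0.4577.
P = 0.4577 / 4.907×10⁻⁵ = 9328 N.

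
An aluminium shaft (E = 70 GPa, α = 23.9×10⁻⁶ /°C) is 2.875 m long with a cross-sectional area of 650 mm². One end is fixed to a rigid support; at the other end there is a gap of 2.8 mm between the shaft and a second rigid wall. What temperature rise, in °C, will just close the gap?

ΔT ≈ 40.7 °C

Contact occurs when the free expansion equals the gap: αΔT L = 2.8 mm.
ΔT = 2.8 / (23.9×10⁻⁶ × 2875) = 40.75 °C.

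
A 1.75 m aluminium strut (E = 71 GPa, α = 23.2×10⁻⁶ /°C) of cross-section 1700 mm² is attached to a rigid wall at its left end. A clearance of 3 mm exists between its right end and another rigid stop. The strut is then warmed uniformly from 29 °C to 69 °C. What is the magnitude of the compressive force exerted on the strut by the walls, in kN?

P ≈ 0 kN

Free thermal elongation = αΔT L = 23.2×10⁻⁶ × 40 × 1750 = 1.624 mm.
This is smaller than the 3 mm clearance, so the strut expands freely without reaching the stop — the stress is zero.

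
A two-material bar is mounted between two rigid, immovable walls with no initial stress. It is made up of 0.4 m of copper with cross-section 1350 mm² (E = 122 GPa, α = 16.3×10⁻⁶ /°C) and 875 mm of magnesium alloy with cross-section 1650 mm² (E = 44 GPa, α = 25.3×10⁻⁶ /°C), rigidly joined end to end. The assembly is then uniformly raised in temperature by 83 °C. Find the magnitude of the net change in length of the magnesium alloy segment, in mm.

|ΔL| ≈ 0.142 mm

With the walls removed the bar would change length by δ_free = Σ αᵢΔT Lᵢ = 16.3×10⁻⁶×83×400 + 25.3×10⁻⁶×83×875 = 2.379 mm.
The walls prevent any net length change, so an axial force P (same in every segment) develops. Compatibility: P · Σ Lᵢ/(AᵢEᵢ) = δ_free.
Σ Lᵢ/(AᵢEᵢ) = 400/(1350×122×10³) + 875/(1650×44×10³) = 1.448×10⁻⁵ mm/N.
So P = 2.379 / 1.448×10⁻⁵ = 164.3 kN, compressive.
For the magnesium alloy segment, free thermal change = 25.3×10⁻⁶×83×875 = 1.837 mm and elastic change from P = 164300×875/(1650×44×10³) = 1.98 mm; these oppose, so the net change is 0.142 mm (segment shortens).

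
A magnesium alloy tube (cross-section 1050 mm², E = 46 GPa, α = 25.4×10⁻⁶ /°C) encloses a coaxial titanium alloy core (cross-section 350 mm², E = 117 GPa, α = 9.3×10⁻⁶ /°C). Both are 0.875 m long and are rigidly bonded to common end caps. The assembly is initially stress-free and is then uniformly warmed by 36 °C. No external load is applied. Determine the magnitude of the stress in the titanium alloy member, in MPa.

The magnesium alloy has the larger α, so on heating it would change length more than the titanium alloy if both were free. The rigid plates force a common final length, so the magnesium alloy is put into compression and the titanium alloy into tension, with equal and opposite forces P (no external load).
Setting the final lengths equal and cancelling L: (α₁ − α₂)ΔT = P/(A₁E₁) + P/(A₂E₂).
|α₁ − α₂|·ΔT = 16.1×10⁻⁶ × 36 = 0.0005796.
1/(A₁E₁) + 1/(A₂E₂) = 1/(1050×46×10³) + 1/(350×117×10³) = 4.512×10⁻⁸ N⁻¹.
So P = 0.0005796 / 4.512×10⁻⁸ = 12.84 kN.
σ_{titanium alloy} = P/A₂ = 12840/350 = 36.7 MPa, tensile.

σ ≈ 36.7 MPa (tensile)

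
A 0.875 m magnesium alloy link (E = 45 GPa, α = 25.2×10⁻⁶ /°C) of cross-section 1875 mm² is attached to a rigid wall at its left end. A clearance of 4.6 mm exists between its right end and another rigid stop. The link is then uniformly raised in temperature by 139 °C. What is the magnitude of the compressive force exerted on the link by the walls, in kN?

Unrestrained expansion: δ_free = αΔT L = 25.2×10⁻⁶ × 139 × 875 = 3.065 mm.
Since δ_free = 3.06 mm is less than the 4.6 mm gap, the link never touches the wall. No axial force develops.

P ≈ 0 kN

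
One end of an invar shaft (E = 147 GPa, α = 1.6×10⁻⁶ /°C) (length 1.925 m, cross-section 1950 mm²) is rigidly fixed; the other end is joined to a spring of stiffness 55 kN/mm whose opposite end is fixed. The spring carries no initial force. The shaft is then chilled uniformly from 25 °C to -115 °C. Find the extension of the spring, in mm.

δ ≈ 0.315 mm

If the spring were absent the shaft would shorten by αΔT L = 1.6×10⁻⁶ × 140 × 1925 = 0.4312 mm.
With a force P in the spring, the elastic change of the shaft is PL/(AE) and that of the spring is P/k; compatibility requires their sum to equal δ_free.
So P = δ_free / [L/(AE) + 1/k] = 0.4312 / [ 1925/(1950×147×10³) + 1/(55×10³) ].
P = 0.4312 / 2.49×10⁻⁵ = 17320 N.
Spring extension = P/k = 17320/(55×10³) = 0.3149 mm.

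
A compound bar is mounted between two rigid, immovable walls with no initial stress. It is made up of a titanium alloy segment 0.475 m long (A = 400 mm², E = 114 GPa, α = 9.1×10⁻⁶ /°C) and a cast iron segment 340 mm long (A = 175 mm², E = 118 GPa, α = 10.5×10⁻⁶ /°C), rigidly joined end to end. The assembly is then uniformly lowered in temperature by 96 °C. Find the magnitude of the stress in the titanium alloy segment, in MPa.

σ ≈ 70.5 MPa (tensile)

With the walls removed the bar would change length by δ_free = Σ αᵢΔT Lᵢ = 9.1×10⁻⁶×96×475 + 10.5×10⁻⁶×96×340 = 0.7577 mm.
The rigid supports impose zero overall length change; the single axial force P common to all segments must satisfy P Σ Lᵢ/(AᵢEᵢ) = δ_free.
The series flexibility is Σ Lᵢ/(AᵢEᵢ) = 475/(400×114×10³) + 340/(175×118×10³) = 2.688×10⁻⁵ mm/N.
P = 0.7577 / 2.688×10⁻⁵ = 28190 N = 28.19 kN, tensile.
σ_{titanium alloy} = P / A = 28190 / 400 = 70.46 MPa.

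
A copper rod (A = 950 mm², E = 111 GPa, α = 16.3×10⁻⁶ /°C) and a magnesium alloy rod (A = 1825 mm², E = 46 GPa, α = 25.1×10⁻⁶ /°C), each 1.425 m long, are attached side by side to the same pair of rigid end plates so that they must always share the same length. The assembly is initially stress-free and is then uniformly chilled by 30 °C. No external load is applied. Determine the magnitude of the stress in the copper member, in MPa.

Both members must finish at the same length. With the larger α, the magnesium alloy tends to over-contract; the plates restrain it, putting the magnesium alloy in tension and the copper in compression. With no external load the two internal forces are equal and opposite, magnitude P.
Setting the final lengths equal and cancelling L: (α₁ − α₂)ΔT = P/(A₁E₁) + P/(A₂E₂).
|α₁ − α₂|·ΔT = 8.8×10⁻⁶ × 30 = 0.000264.
1/(A₁E₁) + 1/(A₂E₂) = 1/(950×111×10³) + 1/(1825×46×10³) = 2.14×10⁻⁸ N⁻¹.
So P = 0.000264 / 2.14×10⁻⁸ = 12.34 kN.
σ_{copper} = P/A₁ = 12340/950 = 12.99 MPa, compressive.

σ ≈ 13 MPa (compressive)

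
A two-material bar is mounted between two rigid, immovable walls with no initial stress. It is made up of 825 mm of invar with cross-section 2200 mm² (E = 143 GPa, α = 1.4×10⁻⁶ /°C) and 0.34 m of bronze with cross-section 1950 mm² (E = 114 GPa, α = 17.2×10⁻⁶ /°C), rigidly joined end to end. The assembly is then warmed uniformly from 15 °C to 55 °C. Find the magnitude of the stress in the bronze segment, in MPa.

Free thermal expansion of the whole bar: Σ αᵢΔT Lᵢ = 1.4×10⁻⁶×40×825 + 17.2×10⁻⁶×40×340 = 0.2801 mm.
The walls prevent any net length change, so an axial force P (same in every segment) develops. Compatibility: P · Σ Lᵢ/(AᵢEᵢ) = δ_free.
Σ Lᵢ/(AᵢEᵢ) = 825/(2200×143×10³) + 340/(1950×114×10³) = 4.152×10⁻⁶ mm/N.
P = 0.2801 / 4.152×10⁻⁶ = 67470 N = 67.47 kN, compressive.
σ_{bronze} = P / A = 67470 / 1950 = 34.6 MPa.

σ ≈ 34.6 MPa (compressive)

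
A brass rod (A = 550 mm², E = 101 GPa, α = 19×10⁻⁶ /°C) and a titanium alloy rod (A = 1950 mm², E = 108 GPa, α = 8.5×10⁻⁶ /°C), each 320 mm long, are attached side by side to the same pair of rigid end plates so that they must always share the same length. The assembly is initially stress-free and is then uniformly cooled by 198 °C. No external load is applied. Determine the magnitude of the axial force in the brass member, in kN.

The brass has the larger α, so on cooling it would change length more than the titanium alloy if both were free. The rigid plates force a common final length, so the brass is put into tension and the titanium alloy into compression, with equal and opposite forces P (no external load).
Setting the final lengths equal and cancelling L: (α₁ − α₂)ΔT = P/(A₁E₁) + P/(A₂E₂).
|α₁ − α₂|·ΔT = 10.5×10⁻⁶ × 198 = 0.002079.
1/(A₁E₁) + 1/(A₂E₂) = 1/(550×101×10³) + 1/(1950×108×10³) = 2.275×10⁻⁸ N⁻¹.
So P = 0.002079 / 2.275×10⁻⁸ = 91.38 kN.

P ≈ 91.4 kN (tensile in the brass)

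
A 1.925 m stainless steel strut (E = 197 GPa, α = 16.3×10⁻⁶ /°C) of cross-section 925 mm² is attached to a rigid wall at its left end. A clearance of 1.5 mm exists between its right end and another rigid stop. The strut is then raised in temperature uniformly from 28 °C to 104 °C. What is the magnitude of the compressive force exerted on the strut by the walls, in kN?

Free thermal elongation = αΔT L = 16.3×10⁻⁶ × 76 × 1925 = 2.385 mm.
After closing the 1.5 mm clearance, 2.385 − 1.5 = 0.8847 mm of expansion remains to be suppressed by the wall.
Compatibility: PL/(AE) = 0.8847 mm, so σ = P/A = E × (0.8847/1925) = 90.54 MPa.
Force on the wall = σA = 90.54 × 925 mm² = 83.75 kN.

P ≈ 83.7 kN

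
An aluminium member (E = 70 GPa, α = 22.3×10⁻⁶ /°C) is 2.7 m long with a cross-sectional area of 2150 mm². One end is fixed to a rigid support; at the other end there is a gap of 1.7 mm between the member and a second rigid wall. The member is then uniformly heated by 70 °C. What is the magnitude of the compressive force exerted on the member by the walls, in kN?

P ≈ 140 kN

If the wall were absent the member would grow by αΔT L = 22.3×10⁻⁶ × 70 × 2700 = 4.215 mm.
After closing the 1.7 mm clearance, 4.215 − 1.7 = 2.515 mm of expansion remains to be suppressed by the wall.
Compatibility: PL/(AE) = 2.515 mm, so σ = P/A = E × (2.515/2700) = 65.2 MPa.
Force on the wall = σA = 65.2 × 2150 mm² = 140.2 kN.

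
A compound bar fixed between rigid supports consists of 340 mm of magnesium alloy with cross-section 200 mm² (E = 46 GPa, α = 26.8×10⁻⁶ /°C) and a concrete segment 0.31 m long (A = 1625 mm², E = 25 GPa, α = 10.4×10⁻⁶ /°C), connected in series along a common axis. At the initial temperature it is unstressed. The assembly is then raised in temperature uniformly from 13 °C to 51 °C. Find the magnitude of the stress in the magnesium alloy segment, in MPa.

σ ≈ 52.6 MPa (compressive)

Free thermal expansion of the whole bar: Σ αᵢΔT Lᵢ = 26.8×10⁻⁶×38×340 + 10.4×10⁻⁶×38×310 = 0.4688 mm.
The rigid supports impose zero overall length change; the single axial force P common to all segments must satisfy P Σ Lᵢ/(AᵢEᵢ) = δ_free.
Σ Lᵢ/(AᵢEᵢ) = 340/(200×46×10³) + 310/(1625×25×10³) = 4.459×10⁻⁵ mm/N.
So P = 0.4688 / 4.459×10⁻⁵ = 10.51 kN, compressive.
σ_{magnesium alloy} = P / A = 10510 / 200 = 52.57 MPa.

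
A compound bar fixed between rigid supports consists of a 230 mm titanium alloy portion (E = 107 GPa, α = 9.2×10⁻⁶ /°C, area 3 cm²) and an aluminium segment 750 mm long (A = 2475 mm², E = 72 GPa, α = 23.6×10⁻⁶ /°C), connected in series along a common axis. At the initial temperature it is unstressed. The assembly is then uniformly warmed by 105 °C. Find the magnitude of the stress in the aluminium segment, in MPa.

Free thermal expansion of the whole bar: Σ αᵢΔT Lᵢ = 9.2×10⁻⁶×105×230 + 23.6×10⁻⁶×105×750 = 2.081 mm.
The rigid supports impose zero overall length change; the single axial force P common to all segments must satisfy P Σ Lᵢ/(AᵢEᵢ) = δ_free.
The series flexibility is Σ Lᵢ/(AᵢEᵢ) = 230/(300×107×10³) + 750/(2475×72×10³) = 1.137×10⁻⁵ mm/N.
P = 2.081 / 1.137×10⁻⁵ = 182900 N = 182.9 kN, compressive.
σ_{aluminium} = P / A = 182900 / 2475 = 73.91 MPa.

σ ≈ 73.9 MPa (compressive)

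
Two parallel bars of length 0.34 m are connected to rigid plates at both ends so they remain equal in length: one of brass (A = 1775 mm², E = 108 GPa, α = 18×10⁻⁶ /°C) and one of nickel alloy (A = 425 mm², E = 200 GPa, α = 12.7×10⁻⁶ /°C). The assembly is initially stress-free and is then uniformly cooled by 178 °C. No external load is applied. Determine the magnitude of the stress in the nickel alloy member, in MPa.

σ ≈ 131 MPa (compressive)

Equilibrium of a rigid end plate with no external load gives equal and opposite internal forces ±P in the two members. Since α_{brass} > α_{nickel alloy}, cooling drives the brass into tension and the nickel alloy into compression.
Compatibility of the two members (thermal + elastic change equal): (α₁ − α₂)ΔT = P·[1/(A₁E₁) + 1/(A₂E₂)].
|α₁ − α₂|·ΔT = 5.3×10⁻⁶ × 178 = 0.0009434.
1/(A₁E₁) + 1/(A₂E₂) = 1/(1775×108×10³) + 1/(425×200×10³) = 1.698×10⁻⁸ N⁻¹.
So P = 0.0009434 / 1.698×10⁻⁸ = 55.56 kN.
σ_{nickel alloy} = P/A₂ = 55560/425 = 130.7 MPa, compressive.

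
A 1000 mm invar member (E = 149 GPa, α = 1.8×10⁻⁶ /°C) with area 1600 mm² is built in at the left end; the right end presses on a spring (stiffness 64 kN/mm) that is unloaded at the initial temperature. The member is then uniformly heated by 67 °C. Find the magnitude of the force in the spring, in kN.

If the spring were absent the member would lengthen by αΔT L = 1.8×10⁻⁶ × 67 × 1000 = 0.1206 mm.
Let P be the compressive force at the spring. The member shortens elastically by PL/(AE) and the spring compresses by P/k; together these equal δ_free.
P [ L/(AE) + 1/k ] = δ_free → P [ 1000/(1600×149×10³) + 1/(64×10³) ] = 0.1206.
P = 0.1206 / 1.982×10⁻⁵ = 6085 N.

P ≈ 6.08 kN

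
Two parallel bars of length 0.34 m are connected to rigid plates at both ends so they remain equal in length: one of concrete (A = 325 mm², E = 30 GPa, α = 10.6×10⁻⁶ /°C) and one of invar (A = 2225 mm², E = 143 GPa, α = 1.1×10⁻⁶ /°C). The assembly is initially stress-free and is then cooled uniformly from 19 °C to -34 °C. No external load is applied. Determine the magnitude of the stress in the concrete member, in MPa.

σ ≈ 14.7 MPa (tensile)

Both members must finish at the same length. With the larger α, the concrete tends to over-contract; the plates restrain it, putting the concrete in tension and the invar in compression. With no external load the two internal forces are equal and opposite, magnitude P.
Setting the final lengths equal and cancelling L: (α₁ − α₂)ΔT = P/(A₁E₁) + P/(A₂E₂).
|α₁ − α₂|·ΔT = 9.5×10⁻⁶ × 53 = 0.0005035.
1/(A₁E₁) + 1/(A₂E₂) = 1/(325×30×10³) + 1/(2225×143×10³) = 1.057×10⁻⁷ N⁻¹.
So P = 0.0005035 / 1.057×10⁻⁷ = 4.763 kN.
σ_{concrete} = P/A₁ = 4763/325 = 14.66 MPa, tensile.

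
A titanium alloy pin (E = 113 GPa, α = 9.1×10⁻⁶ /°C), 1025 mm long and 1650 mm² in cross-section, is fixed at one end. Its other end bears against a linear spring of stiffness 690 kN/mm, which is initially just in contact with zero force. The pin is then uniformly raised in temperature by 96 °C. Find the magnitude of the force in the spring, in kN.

The unrestrained thermal change is αΔT L = 9.1×10⁻⁶ × 96 × 1025 = 0.8954 mm.
Let P be the compressive force at the spring. The pin shortens elastically by PL/(AE) and the spring compresses by P/k; together these equal δ_free.
So P = δ_free / [L/(AE) + 1/k] = 0.8954 / [ 1025/(1650×113×10³) + 1/(690×10³) ].
P = 0.8954 / 6.947×10⁻⁶ = 128900 N.

P ≈ 129 kN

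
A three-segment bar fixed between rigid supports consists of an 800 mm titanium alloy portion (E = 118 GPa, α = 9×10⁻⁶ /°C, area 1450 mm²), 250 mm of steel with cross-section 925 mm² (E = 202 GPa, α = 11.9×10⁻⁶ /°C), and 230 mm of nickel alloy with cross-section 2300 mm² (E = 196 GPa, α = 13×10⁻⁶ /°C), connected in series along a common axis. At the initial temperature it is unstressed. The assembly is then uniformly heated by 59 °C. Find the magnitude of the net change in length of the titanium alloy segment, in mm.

If the supports were absent, the total length change would be Σ αᵢΔT Lᵢ = 9×10⁻⁶×59×800 + 11.9×10⁻⁶×59×250 + 13×10⁻⁶×59×230 = 0.7767 mm.
The rigid supports impose zero overall length change; the single axial force P common to all segments must satisfy P Σ Lᵢ/(AᵢEᵢ) = δ_free.
Σ Lᵢ/(AᵢEᵢ) = 800/(1450×118×10³) + 250/(925×202×10³) + 230/(2300×196×10³) = 6.524×10⁻⁶ mm/N.
Hence P = δ_free / Σ(L/AE) = 0.7767/6.524×10⁻⁶ = 119.1 kN (compressive).
For the titanium alloy segment, free thermal change = 9×10⁻⁶×59×800 = 0.4248 mm and elastic change from P = 119100×800/(1450×118×10³) = 0.5567 mm; these oppose, so the net change is 0.132 mm (segment shortens).

|ΔL| ≈ 0.132 mm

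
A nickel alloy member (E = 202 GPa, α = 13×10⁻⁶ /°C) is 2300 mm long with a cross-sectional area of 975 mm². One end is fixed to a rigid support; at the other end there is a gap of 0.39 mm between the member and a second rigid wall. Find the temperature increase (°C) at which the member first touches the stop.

Contact occurs when the free expansion equals the gap: αΔT L = 0.39 mm.
So ΔT = g/(αL) = 0.39/(13×10⁻⁶ × 2300) = 13.04 °C.

ΔT ≈ 13 °C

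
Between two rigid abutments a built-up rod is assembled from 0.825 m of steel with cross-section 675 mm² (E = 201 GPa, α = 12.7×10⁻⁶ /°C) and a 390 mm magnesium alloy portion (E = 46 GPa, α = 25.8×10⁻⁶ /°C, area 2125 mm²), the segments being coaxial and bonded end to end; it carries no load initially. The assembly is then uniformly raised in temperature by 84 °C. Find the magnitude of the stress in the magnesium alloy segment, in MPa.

If the supports were absent, the total length change would be Σ αᵢΔT Lᵢ = 12.7×10⁻⁶×84×825 + 25.8×10⁻⁶×84×390 = 1.725 mm.
Since the ends are fixed, an axial force P builds up, equal in every segment, with P · Σ Lᵢ/(AᵢEᵢ) = δ_free.
The series flexibility is Σ Lᵢ/(AᵢEᵢ) = 825/(675×201×10³) + 390/(2125×46×10³) = 1.007×10⁻⁵ mm/N.
Hence P = δ_free / Σ(L/AE) = 1.725/1.007×10⁻⁵ = 171.3 kN (compressive).
σ_{magnesium alloy} = P / A = 171300 / 2125 = 80.62 MPa.

σ ≈ 80.6 MPa (compressive)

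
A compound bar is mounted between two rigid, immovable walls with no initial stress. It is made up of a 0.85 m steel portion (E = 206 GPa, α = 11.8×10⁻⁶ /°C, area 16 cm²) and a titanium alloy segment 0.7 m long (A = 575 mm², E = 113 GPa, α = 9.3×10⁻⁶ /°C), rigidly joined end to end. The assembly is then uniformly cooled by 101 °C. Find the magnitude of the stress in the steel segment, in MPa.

If the supports were absent, the total length change would be Σ αᵢΔT Lᵢ = 11.8×10⁻⁶×101×850 + 9.3×10⁻⁶×101×700 = 1.671 mm.
Since the ends are fixed, an axial force P builds up, equal in every segment, with P · Σ Lᵢ/(AᵢEᵢ) = δ_free.
Σ Lᵢ/(AᵢEᵢ) = 850/(1600×206×10³) + 700/(575×113×10³) = 1.335×10⁻⁵ mm/N.
P = 1.671 / 1.335×10⁻⁵ = 125100 N = 125.1 kN, tensile.
σ_{steel} = P / A = 125100 / 1600 = 78.2 MPa.

σ ≈ 78.2 MPa (tensile)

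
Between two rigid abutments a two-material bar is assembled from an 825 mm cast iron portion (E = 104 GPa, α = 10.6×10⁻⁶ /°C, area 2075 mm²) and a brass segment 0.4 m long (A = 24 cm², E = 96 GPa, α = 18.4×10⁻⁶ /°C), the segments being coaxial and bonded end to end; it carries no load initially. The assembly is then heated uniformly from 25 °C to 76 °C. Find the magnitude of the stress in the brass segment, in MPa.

σ ≈ 61.6 MPa (compressive)

With the walls removed the bar would change length by δ_free = Σ αᵢΔT Lᵢ = 10.6×10⁻⁶×51×825 + 18.4×10⁻⁶×51×400 = 0.8214 mm.
The rigid supports impose zero overall length change; the single axial force P common to all segments must satisfy P Σ Lᵢ/(AᵢEᵢ) = δ_free.
The series flexibility is Σ Lᵢ/(AᵢEᵢ) = 825/(2075×104×10³) + 400/(2400×96×10³) = 5.559×10⁻⁶ mm/N.
Hence P = δ_free / Σ(L/AE) = 0.8214/5.559×10⁻⁶ = 147.7 kN (compressive).
σ_{brass} = P / A = 147700 / 2400 = 61.56 MPa.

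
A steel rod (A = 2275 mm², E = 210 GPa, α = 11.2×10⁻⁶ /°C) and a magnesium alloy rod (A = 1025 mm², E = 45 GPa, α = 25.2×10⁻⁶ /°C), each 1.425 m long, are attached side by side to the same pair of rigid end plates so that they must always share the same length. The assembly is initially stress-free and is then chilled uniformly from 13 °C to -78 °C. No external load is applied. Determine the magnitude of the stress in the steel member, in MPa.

The magnesium alloy has the larger α, so on cooling it would change length more than the steel if both were free. The rigid plates force a common final length, so the magnesium alloy is put into tension and the steel into compression, with equal and opposite forces P (no external load).
Compatibility of the two members (thermal + elastic change equal): (α₁ − α₂)ΔT = P·[1/(A₁E₁) + 1/(A₂E₂)].
|α₁ − α₂|·ΔT = 14×10⁻⁶ × 91 = 0.001274.
1/(A₁E₁) + 1/(A₂E₂) = 1/(2275×210×10³) + 1/(1025×45×10³) = 2.377×10⁻⁸ N⁻¹.
P = 0.001274 / 2.377×10⁻⁸ = 53590 N = 53.59 kN.
σ_{steel} = P/A₁ = 53590/2275 = 23.56 MPa, compressive.

σ ≈ 23.6 MPa (compressive)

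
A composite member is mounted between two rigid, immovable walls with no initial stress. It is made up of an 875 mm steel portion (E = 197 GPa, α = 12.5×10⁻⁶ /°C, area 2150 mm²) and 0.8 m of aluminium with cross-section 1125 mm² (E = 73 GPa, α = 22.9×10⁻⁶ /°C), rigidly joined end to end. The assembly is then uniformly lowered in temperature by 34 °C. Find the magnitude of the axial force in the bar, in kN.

With the walls removed the bar would change length by δ_free = Σ αᵢΔT Lᵢ = 12.5×10⁻⁶×34×875 + 22.9×10⁻⁶×34×800 = 0.9948 mm.
Since the ends are fixed, an axial force P builds up, equal in every segment, with P · Σ Lᵢ/(AᵢEᵢ) = δ_free.
The series flexibility is Σ Lᵢ/(AᵢEᵢ) = 875/(2150×197×10³) + 800/(1125×73×10³) = 1.181×10⁻⁵ mm/N.
P = 0.9948 / 1.181×10⁻⁵ = 84250 N = 84.25 kN, tensile.

P ≈ 84.3 kN (tensile)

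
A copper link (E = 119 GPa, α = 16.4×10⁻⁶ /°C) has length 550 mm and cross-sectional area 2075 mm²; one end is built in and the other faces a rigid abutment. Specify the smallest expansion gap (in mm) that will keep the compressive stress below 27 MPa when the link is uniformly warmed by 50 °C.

g ≈ 0.326 mm

Free expansion if unrestrained: δ_free = αΔT L = 16.4×10⁻⁶ × 50 × 550 = 0.451 mm.
A stress of 27 MPa corresponds to the wall pushing the link back by σL/E = 27×550/(119×10³) = 0.1248 mm.
The gap must absorb the remainder: g_min = 0.451 − 0.1248 = 0.3262 mm.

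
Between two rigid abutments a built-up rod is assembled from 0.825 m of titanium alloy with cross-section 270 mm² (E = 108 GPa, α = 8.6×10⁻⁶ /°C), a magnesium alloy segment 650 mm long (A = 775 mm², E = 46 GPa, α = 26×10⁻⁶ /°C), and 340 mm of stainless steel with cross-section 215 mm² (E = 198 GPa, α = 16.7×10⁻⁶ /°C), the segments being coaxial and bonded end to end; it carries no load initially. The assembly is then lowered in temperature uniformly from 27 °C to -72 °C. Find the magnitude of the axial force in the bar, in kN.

P ≈ 53.9 kN (tensile)

Free thermal contraction of the whole bar: Σ αᵢΔT Lᵢ = 8.6×10⁻⁶×99×825 + 26×10⁻⁶×99×650 + 16.7×10⁻⁶×99×340 = 2.938 mm.
Since the ends are fixed, an axial force P builds up, equal in every segment, with P · Σ Lᵢ/(AᵢEᵢ) = δ_free.
The series flexibility is Σ Lᵢ/(AᵢEᵢ) = 825/(270×108×10³) + 650/(775×46×10³) + 340/(215×198×10³) = 5.451×10⁻⁵ mm/N.
Hence P = δ_free / Σ(L/AE) = 2.938/5.451×10⁻⁵ = 53.89 kN (tensile).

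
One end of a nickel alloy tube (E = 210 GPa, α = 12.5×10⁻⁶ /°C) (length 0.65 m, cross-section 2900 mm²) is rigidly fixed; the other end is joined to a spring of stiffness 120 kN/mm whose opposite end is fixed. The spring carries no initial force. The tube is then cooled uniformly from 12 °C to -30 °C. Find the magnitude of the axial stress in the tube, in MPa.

If the spring were absent the tube would shorten by αΔT L = 12.5×10⁻⁶ × 42 × 650 = 0.3412 mm.
Let P be the tensile force in the spring. The tube extends elastically by PL/(AE) and the spring stretches by P/k; together these equal δ_free.
So P = δ_free / [L/(AE) + 1/k] = 0.3412 / [ 650/(2900×210×10³) + 1/(120×10³) ].
P = 0.3412 / 9.401×10⁻⁶ = 36300 N.
σ = P/A = 36300/2900 = 12.52 MPa.

σ ≈ 12.5 MPa (tensile)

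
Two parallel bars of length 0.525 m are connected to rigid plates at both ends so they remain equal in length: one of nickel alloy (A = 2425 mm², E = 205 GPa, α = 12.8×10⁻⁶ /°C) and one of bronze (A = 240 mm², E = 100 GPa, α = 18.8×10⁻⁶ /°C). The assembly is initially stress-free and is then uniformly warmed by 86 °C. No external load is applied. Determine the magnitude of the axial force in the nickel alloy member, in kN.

P ≈ 11.8 kN (tensile in the nickel alloy)

The bronze has the larger α, so on heating it would change length more than the nickel alloy if both were free. The rigid plates force a common final length, so the bronze is put into compression and the nickel alloy into tension, with equal and opposite forces P (no external load).
Compatibility of the two members (thermal + elastic change equal): (α₁ − α₂)ΔT = P·[1/(A₁E₁) + 1/(A₂E₂)].
|α₁ − α₂|·ΔT = 6×10⁻⁶ × 86 = 0.000516.
1/(A₁E₁) + 1/(A₂E₂) = 1/(2425×205×10³) + 1/(240×100×10³) = 4.368×10⁻⁸ N⁻¹.
P = 0.000516 / 4.368×10⁻⁸ = 11810 N = 11.81 kN.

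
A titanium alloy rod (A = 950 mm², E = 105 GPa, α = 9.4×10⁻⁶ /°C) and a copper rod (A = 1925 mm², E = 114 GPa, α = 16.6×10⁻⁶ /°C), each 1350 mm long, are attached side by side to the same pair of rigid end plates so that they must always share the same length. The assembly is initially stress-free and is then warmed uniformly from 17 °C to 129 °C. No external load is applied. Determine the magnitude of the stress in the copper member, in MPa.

Both members must finish at the same length. With the larger α, the copper tends to over-expand; the plates restrain it, putting the copper in compression and the titanium alloy in tension. With no external load the two internal forces are equal and opposite, magnitude P.
Setting the final lengths equal and cancelling L: (α₁ − α₂)ΔT = P/(A₁E₁) + P/(A₂E₂).
|α₁ − α₂|·ΔT = 7.2×10⁻⁶ × 112 = 0.0008064.
1/(A₁E₁) + 1/(A₂E₂) = 1/(950×105×10³) + 1/(1925×114×10³) = 1.458×10⁻⁸ N⁻¹.
P = 0.0008064 / 1.458×10⁻⁸ = 55300 N = 55.3 kN.
σ_{copper} = P/A₂ = 55300/1925 = 28.73 MPa, compressive.

σ ≈ 28.7 MPa (compressive)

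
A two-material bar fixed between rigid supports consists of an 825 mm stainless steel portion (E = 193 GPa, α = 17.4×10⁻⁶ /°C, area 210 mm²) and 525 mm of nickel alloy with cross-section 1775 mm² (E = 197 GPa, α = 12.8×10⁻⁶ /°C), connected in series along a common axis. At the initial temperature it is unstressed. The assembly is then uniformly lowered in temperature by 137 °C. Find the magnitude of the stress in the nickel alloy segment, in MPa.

With the walls removed the bar would change length by δ_free = Σ αᵢΔT Lᵢ = 17.4×10⁻⁶×137×825 + 12.8×10⁻⁶×137×525 = 2.887 mm.
The walls prevent any net length change, so an axial force P (same in every segment) develops. Compatibility: P · Σ Lᵢ/(AᵢEᵢ) = δ_free.
Σ Lᵢ/(AᵢEᵢ) = 825/(210×193×10³) + 525/(1775×197×10³) = 2.186×10⁻⁵ mm/N.
P = 2.887 / 2.186×10⁻⁵ = 132100 N = 132.1 kN, tensile.
σ_{nickel alloy} = P / A = 132100 / 1775 = 74.42 MPa.

σ ≈ 74.4 MPa (tensile)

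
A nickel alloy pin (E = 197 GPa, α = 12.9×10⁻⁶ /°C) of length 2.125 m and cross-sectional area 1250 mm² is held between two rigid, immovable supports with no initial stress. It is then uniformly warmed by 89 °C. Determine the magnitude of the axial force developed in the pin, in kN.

P ≈ 283 kN (compressive)

With zero net strain, σ = E·αΔT = 197 GPa × 12.9×10⁻⁶ × 89 = 226.2 MPa.
Then P = σA = 226.2 × 1250 mm² = 282.7 kN, compressive.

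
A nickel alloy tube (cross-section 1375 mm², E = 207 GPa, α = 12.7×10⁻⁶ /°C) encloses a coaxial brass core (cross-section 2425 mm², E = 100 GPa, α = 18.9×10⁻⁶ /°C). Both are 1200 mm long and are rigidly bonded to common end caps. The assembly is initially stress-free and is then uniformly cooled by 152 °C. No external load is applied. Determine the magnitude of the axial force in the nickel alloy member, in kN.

Equilibrium of a rigid end plate with no external load gives equal and opposite internal forces ±P in the two members. Since α_{brass} > α_{nickel alloy}, cooling drives the brass into tension and the nickel alloy into compression.
Equating the net (thermal + elastic) strains gives |α₁ − α₂|·ΔT = P·[1/(A₁E₁) + 1/(A₂E₂)].
|α₁ − α₂|·ΔT = 6.2×10⁻⁶ × 152 = 0.0009424.
1/(A₁E₁) + 1/(A₂E₂) = 1/(1375×207×10³) + 1/(2425×100×10³) = 7.637×10⁻⁹ N⁻¹.
So P = 0.0009424 / 7.637×10⁻⁹ = 123.4 kN.

P ≈ 123 kN (compressive in the nickel alloy)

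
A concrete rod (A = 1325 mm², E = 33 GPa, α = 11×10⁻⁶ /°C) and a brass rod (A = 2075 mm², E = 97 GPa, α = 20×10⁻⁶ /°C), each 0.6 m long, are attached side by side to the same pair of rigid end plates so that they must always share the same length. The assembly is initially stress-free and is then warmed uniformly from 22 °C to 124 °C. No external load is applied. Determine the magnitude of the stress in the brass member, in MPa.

σ ≈ 15.9 MPa (compressive)

The brass has the larger α, so on heating it would change length more than the concrete if both were free. The rigid plates force a common final length, so the brass is put into compression and the concrete into tension, with equal and opposite forces P (no external load).
Setting the final lengths equal and cancelling L: (α₁ − α₂)ΔT = P/(A₁E₁) + P/(A₂E₂).
|α₁ − α₂|·ΔT = 9×10⁻⁶ × 102 = 0.000918.
1/(A₁E₁) + 1/(A₂E₂) = 1/(1325×33×10³) + 1/(2075×97×10³) = 2.784×10⁻⁸ N⁻¹.
P = 0.000918 / 2.784×10⁻⁸ = 32980 N = 32.98 kN.
σ_{brass} = P/A₂ = 32980/2075 = 15.89 MPa, compressive.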